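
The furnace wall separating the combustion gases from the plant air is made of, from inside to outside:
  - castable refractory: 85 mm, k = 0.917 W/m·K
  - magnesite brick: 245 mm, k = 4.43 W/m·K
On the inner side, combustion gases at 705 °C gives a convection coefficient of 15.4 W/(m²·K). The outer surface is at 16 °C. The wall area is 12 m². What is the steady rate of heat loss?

Treating each layer as a thermal resistance in series:
R_inner film = 1/(h_i·A) = 1/(15.4×12) = 0.005411 K/W
R_castable refractory = L/(kA) = 0.085/(0.917×12) = 0.007724 K/W
R_magnesite brick = L/(kA) = 0.245/(4.43×12) = 0.004609 K/W
R_total = 0.01774 K/W
Q = ΔT / R_total = 689 / 0.01774

Q ≈ 38800 W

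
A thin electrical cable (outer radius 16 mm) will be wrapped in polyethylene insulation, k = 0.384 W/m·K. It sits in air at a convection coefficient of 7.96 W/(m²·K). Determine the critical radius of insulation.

r_cr ≈ 48.2 mm

For a cylinder r_cr = k/h = 0.384/7.96
r_cr = 48.2 mm; since the bare radius (16 mm) is below r_cr, adding a thin layer of insulation will *increase* heat loss.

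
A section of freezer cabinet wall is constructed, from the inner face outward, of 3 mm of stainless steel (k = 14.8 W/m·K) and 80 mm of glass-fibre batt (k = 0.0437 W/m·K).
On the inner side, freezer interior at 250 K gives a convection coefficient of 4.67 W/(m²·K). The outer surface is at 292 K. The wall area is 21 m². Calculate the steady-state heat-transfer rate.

Series thermal resistances:
R_inner film = 1/(h_i·A) = 1/(4.67×21) = 0.0102 K/W
R_stainless steel = L/(kA) = 0.003/(14.8×21) = 9.653×10^-6 K/W
R_glass-fibre batt = L/(kA) = 0.08/(0.0437×21) = 0.08717 K/W
R_total = 0.09738 K/W
Q = ΔT / R_total = 42 / 0.09738

Q ≈ 431 W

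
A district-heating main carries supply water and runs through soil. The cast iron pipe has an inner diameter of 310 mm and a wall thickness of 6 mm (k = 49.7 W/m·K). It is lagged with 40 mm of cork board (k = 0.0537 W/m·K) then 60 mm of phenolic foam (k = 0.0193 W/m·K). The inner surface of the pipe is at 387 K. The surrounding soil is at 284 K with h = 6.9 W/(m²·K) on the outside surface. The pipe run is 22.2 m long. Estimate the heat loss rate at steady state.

Q ≈ 788 W

Treating each annulus and film as a series resistance:
R_cast iron pipe wall = ln(161/155)/(2π×49.7×22.2) = 5.478×10^-6 K/W
R_cork board = ln(201/161)/(2π×0.0537×22.2) = 0.02962 K/W
R_phenolic foam = ln(261/201)/(2π×0.0193×22.2) = 0.09703 K/W
R_outer film = 1/(h_o·2πr_oL) = 1/(6.9×2π×0.261×22.2) = 0.003981 K/W
R_total = 0.1306 K/W
Q = ΔT/R_total = 103/0.1306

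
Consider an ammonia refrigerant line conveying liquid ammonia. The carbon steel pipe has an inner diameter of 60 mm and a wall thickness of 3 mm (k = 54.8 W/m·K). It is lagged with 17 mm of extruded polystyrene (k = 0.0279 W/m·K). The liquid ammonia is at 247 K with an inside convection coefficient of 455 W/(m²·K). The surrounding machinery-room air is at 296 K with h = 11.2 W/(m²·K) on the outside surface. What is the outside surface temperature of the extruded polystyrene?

T ≈ 291 K

Treating each annulus and film as a series resistance:
R_inner film = 1/(h_i·2πr₁L) = 1/(455×2π×0.03×1) = 0.01166 K/W
R_carbon steel pipe wall = ln(33/30)/(2π×54.8×1) = 2.768×10^-4 K/W
R_extruded polystyrene = ln(50/33)/(2π×0.0279×1) = 2.37 K/W
R_outer film = 1/(h_o·2πr_oL) = 1/(11.2×2π×0.05×1) = 0.2842 K/W
R_total = 2.666 K/W
Q = ΔT/R_total = 49/2.666
Q = 18.4 W/m
T_interface = T_inner + Q·ΣR(inner→interface) = 247 + 18.4×2.382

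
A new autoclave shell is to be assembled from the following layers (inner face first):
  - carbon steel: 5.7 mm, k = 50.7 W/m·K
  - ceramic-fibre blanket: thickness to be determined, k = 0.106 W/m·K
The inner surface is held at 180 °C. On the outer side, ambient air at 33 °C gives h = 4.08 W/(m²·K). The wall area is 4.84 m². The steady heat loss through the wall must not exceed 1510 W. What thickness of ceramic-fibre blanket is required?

L ≈ 24 mm

Using the resistance-network approach (series):
R_carbon steel = L/(kA) = 0.0057/(50.7×4.84) = 2.323×10^-5 K/W
R_outer film = 1/(h_o·A) = 1/(4.08×4.84) = 0.05064 K/W
Sum of the known resistances R_other = 0.05066 K/W
Required total resistance R_tot = ΔT/Q_allow = 147/1510 = 0.09735 K/W
R_ceramic-fibre blanket = R_tot − R_other = 0.04669 K/W
L = R·k·A = 0.04669×0.106×4.84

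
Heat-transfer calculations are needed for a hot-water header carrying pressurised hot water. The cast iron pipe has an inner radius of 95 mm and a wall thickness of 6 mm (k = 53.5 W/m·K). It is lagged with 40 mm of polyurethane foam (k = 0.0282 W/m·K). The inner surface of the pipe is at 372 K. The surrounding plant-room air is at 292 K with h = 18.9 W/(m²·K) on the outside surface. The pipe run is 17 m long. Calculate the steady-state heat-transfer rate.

Q ≈ 700 W

Per-layer cylindrical resistances, series-summed:
R_cast iron pipe wall = ln(101/95)/(2π×53.5×17) = 1.072×10^-5 K/W
R_polyurethane foam = ln(141/101)/(2π×0.0282×17) = 0.1108 K/W
R_outer film = 1/(h_o·2πr_oL) = 1/(18.9×2π×0.141×17) = 0.003513 K/W
R_total = 0.1143 K/W
Q = ΔT/R_total = 80/0.1143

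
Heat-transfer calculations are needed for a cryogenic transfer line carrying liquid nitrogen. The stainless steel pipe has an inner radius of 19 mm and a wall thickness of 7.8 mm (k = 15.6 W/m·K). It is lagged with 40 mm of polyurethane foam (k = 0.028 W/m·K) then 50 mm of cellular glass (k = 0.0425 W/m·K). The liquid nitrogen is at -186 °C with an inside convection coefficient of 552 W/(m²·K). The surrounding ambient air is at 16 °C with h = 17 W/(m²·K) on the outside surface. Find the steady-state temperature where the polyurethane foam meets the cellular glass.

Per-layer cylindrical resistances, series-summed:
R_inner film = 1/(h_i·2πr₁L) = 1/(552×2π×0.019×1) = 0.01517 K/W
R_stainless steel pipe wall = ln(26.8/19)/(2π×15.6×1) = 0.003509 K/W
R_polyurethane foam = ln(66.8/26.8)/(2π×0.028×1) = 5.191 K/W
R_cellular glass = ln(116.8/66.8)/(2π×0.0425×1) = 2.092 K/W
R_outer film = 1/(h_o·2πr_oL) = 1/(17×2π×0.1168×1) = 0.08015 K/W
R_total = 7.383 K/W
Q = ΔT/R_total = 202/7.383
Q = 27.4 W/m
T_interface = T_inner + Q·ΣR(inner→interface) = -186 + 27.4×5.21

T ≈ -43.4 °C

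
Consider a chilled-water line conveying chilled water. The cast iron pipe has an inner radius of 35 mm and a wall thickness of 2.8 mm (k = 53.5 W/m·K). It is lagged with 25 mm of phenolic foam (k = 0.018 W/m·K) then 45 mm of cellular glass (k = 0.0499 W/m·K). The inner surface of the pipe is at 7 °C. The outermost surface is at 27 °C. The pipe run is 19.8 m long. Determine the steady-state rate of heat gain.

Q ≈ 63.7 W

For a radial system each layer contributes R = ln(r_out/r_in)/(2πkL); films add R = 1/(hA).
R_cast iron pipe wall = ln(37.8/35)/(2π×53.5×19.8) = 1.156×10^-5 K/W
R_phenolic foam = ln(62.8/37.8)/(2π×0.018×19.8) = 0.2267 K/W
R_cellular glass = ln(107.8/62.8)/(2π×0.0499×19.8) = 0.08704 K/W
R_total = 0.3137 K/W
Q = ΔT/R_total = 20/0.3137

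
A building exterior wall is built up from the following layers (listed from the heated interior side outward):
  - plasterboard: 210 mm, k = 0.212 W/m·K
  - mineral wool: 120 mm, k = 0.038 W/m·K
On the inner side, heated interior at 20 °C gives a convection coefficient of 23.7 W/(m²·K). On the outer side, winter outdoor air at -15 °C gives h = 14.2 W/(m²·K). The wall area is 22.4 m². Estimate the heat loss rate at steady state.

Q ≈ 184 W

Treating each layer as a thermal resistance in series:
R_inner film = 1/(h_i·A) = 1/(23.7×22.4) = 0.001884 K/W
R_plasterboard = L/(kA) = 0.21/(0.212×22.4) = 0.04422 K/W
R_mineral wool = L/(kA) = 0.12/(0.038×22.4) = 0.141 K/W
R_outer film = 1/(h_o·A) = 1/(14.2×22.4) = 0.003144 K/W
R_total = 0.1902 K/W
Q = ΔT / R_total = 35 / 0.1902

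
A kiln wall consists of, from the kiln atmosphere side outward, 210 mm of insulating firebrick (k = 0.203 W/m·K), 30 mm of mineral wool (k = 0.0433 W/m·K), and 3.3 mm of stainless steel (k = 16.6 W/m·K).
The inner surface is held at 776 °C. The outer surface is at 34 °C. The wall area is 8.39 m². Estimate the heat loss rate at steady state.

Treating each layer as a thermal resistance in series:
R_insulating firebrick = L/(kA) = 0.21/(0.203×8.39) = 0.1233 K/W
R_mineral wool = L/(kA) = 0.03/(0.0433×8.39) = 0.08258 K/W
R_stainless steel = L/(kA) = 0.0033/(16.6×8.39) = 2.369×10^-5 K/W
R_total = 0.2059 K/W
Q = ΔT / R_total = 742 / 0.2059

Q ≈ 3600 W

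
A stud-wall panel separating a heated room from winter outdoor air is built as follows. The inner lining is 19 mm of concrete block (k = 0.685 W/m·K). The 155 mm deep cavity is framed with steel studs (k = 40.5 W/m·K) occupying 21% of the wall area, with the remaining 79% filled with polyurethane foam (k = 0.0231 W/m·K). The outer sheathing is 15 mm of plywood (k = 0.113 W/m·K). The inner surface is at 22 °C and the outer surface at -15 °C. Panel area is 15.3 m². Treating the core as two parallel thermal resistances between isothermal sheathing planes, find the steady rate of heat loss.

Sheathing layers in series; stud and cavity paths in parallel between them.
R_inner = 0.019/(0.685×15.3) = 0.001813 K/W
R_stud  = 0.155/(40.5×0.21×15.3) = 0.001191 K/W
R_cav   = 0.155/(0.0231×0.79×15.3) = 0.5551 K/W
1/R_core = 1/R_stud + 1/R_cav → R_core = 0.001189 K/W
R_outer = 0.015/(0.113×15.3) = 0.008676 K/W
R_total = 0.01168 K/W
Q = ΔT/R_total = 37/0.01168

Q ≈ 3170 W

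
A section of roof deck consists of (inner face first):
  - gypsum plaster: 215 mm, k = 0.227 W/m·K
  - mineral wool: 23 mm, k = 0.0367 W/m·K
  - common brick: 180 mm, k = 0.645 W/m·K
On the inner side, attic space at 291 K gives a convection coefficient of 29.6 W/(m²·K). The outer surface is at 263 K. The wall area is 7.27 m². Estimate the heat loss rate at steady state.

Q ≈ 108 W

Treating each layer as a thermal resistance in series:
R_inner film = 1/(h_i·A) = 1/(29.6×7.27) = 0.004647 K/W
R_gypsum plaster = L/(kA) = 0.215/(0.227×7.27) = 0.1303 K/W
R_mineral wool = L/(kA) = 0.023/(0.0367×7.27) = 0.0862 K/W
R_common brick = L/(kA) = 0.18/(0.645×7.27) = 0.03839 K/W
R_total = 0.2595 K/W
Q = ΔT / R_total = 28 / 0.2595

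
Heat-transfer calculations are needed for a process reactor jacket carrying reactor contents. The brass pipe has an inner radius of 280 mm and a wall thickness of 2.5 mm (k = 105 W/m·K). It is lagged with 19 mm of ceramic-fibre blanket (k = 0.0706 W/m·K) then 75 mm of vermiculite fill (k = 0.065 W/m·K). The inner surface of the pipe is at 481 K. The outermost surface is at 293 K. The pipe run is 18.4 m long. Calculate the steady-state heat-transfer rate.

Q ≈ 5010 W

Treating each annulus and film as a series resistance:
R_brass pipe wall = ln(282.5/280)/(2π×105×18.4) = 7.323×10^-7 K/W
R_ceramic-fibre blanket = ln(301.5/282.5)/(2π×0.0706×18.4) = 0.007975 K/W
R_vermiculite fill = ln(376.5/301.5)/(2π×0.065×18.4) = 0.02956 K/W
R_total = 0.03754 K/W
Q = ΔT/R_total = 188/0.03754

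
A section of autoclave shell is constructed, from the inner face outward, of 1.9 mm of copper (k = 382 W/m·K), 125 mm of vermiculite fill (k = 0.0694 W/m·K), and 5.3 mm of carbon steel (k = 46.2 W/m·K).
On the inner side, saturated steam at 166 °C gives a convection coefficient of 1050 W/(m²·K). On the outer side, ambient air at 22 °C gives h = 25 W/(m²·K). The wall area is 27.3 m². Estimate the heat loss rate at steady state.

Model the wall as resistances in series:
R_inner film = 1/(h_i·A) = 1/(1050×27.3) = 3.489×10^-5 K/W
R_copper = L/(kA) = 0.0019/(382×27.3) = 1.822×10^-7 K/W
R_vermiculite fill = L/(kA) = 0.125/(0.0694×27.3) = 0.06598 K/W
R_carbon steel = L/(kA) = 0.0053/(46.2×27.3) = 4.202×10^-6 K/W
R_outer film = 1/(h_o·A) = 1/(25×27.3) = 0.001465 K/W
R_total = 0.06748 K/W
Q = ΔT / R_total = 144 / 0.06748

Q ≈ 2130 W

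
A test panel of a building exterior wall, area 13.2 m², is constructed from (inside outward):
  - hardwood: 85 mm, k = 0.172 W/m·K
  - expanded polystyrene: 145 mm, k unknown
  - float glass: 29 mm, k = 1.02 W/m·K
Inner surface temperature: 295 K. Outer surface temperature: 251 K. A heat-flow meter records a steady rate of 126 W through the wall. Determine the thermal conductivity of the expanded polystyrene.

k ≈ 0.0355 W/(m·K)

Thermal resistances in series:
R_hardwood = L/(kA) = 0.085/(0.172×13.2) = 0.03744 K/W
R_float glass = L/(kA) = 0.029/(1.02×13.2) = 0.002154 K/W
Sum of known resistances R_other = 0.03959 K/W
Total R = ΔT/Q = 44/126 = 0.3492 K/W
R_expanded polystyrene = R_total − R_other = 0.3096 K/W
k = L/(R·A) = 0.145/(0.3096×13.2)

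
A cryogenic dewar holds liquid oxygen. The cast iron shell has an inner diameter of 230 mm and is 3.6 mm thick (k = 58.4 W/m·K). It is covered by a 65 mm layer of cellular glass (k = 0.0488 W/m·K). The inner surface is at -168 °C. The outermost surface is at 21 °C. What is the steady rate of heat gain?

Q ≈ 38.8 W

Radial (spherical) resistances in series:
R_cast iron shell = (1/0.115 − 1/0.1186)/(4π×58.4) = 3.597×10^-4 K/W
R_cellular glass = (1/0.1186 − 1/0.1836)/(4π×0.0488) = 4.868 K/W
R_total = 4.868 K/W
Q = ΔT/R_total = 189/4.868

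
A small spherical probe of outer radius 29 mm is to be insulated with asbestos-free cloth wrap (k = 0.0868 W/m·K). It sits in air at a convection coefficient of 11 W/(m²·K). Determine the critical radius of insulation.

r_cr ≈ 15.8 mm

For a sphere r_cr = 2k/h = 2×0.0868/11
r_cr = 15.8 mm; since the bare radius (29 mm) is above r_cr, any added insulation will reduce heat loss.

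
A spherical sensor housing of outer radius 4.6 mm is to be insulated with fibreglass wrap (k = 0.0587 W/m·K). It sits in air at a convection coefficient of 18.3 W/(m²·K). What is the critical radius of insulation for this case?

r_cr ≈ 6.42 mm

For a sphere r_cr = 2k/h = 2×0.0587/18.3
r_cr = 6.42 mm; since the bare radius (4.6 mm) is below r_cr, adding a thin layer of insulation will *increase* heat loss.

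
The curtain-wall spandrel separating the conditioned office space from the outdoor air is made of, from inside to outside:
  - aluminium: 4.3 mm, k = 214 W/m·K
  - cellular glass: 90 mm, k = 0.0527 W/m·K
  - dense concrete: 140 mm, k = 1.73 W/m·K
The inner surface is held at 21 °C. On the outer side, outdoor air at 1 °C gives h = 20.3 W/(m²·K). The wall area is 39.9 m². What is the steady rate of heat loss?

Using the resistance-network approach (series):
R_aluminium = L/(kA) = 0.0043/(214×39.9) = 5.036×10^-7 K/W
R_cellular glass = L/(kA) = 0.09/(0.0527×39.9) = 0.0428 K/W
R_dense concrete = L/(kA) = 0.14/(1.73×39.9) = 0.002028 K/W
R_outer film = 1/(h_o·A) = 1/(20.3×39.9) = 0.001235 K/W
R_total = 0.04606 K/W
Q = ΔT / R_total = 20 / 0.04606

Q ≈ 434 W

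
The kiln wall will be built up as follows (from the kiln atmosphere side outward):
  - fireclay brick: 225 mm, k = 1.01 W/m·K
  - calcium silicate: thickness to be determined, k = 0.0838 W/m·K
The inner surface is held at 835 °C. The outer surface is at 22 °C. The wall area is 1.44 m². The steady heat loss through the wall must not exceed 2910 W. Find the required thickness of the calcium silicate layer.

Treating each layer as a thermal resistance in series:
R_fireclay brick = L/(kA) = 0.225/(1.01×1.44) = 0.1547 K/W
Sum of the known resistances R_other = 0.1547 K/W
Required total resistance R_tot = ΔT/Q_allow = 813/2910 = 0.2794 K/W
R_calcium silicate = R_tot − R_other = 0.1247 K/W
L = R·k·A = 0.1247×0.0838×1.44

L ≈ 15 mm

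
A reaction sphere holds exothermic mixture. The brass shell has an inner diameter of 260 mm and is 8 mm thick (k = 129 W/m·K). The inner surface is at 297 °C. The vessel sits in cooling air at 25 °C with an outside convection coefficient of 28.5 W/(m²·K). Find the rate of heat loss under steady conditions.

Q ≈ 1850 W

Radial (spherical) resistances in series:
R_brass shell = (1/0.13 − 1/0.138)/(4π×129) = 2.751×10^-4 K/W
R_outer film = 1/(h·4πr_o²) = 1/(28.5×4π×0.138²) = 0.1466 K/W
R_total = 0.1469 K/W
Q = ΔT/R_total = 272/0.1469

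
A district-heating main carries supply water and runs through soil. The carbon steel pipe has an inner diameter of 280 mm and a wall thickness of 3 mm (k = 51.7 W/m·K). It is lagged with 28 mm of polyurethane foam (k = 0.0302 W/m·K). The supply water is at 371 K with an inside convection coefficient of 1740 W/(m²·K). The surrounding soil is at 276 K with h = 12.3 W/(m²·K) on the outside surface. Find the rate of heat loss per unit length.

q′ ≈ 93.2 W/m

Radial resistances (cylindrical: R_cond = ln(r_o/r_i)/(2πkL), R_conv = 1/(h·2πrL)):
R_inner film = 1/(h_i·2πr₁L) = 1/(1740×2π×0.14×1) = 6.533×10^-4 K/W
R_carbon steel pipe wall = ln(143/140)/(2π×51.7×1) = 6.527×10^-5 K/W
R_polyurethane foam = ln(171/143)/(2π×0.0302×1) = 0.9424 K/W
R_outer film = 1/(h_o·2πr_oL) = 1/(12.3×2π×0.171×1) = 0.07567 K/W
R_total = 1.019 K/W
Q = ΔT/R_total = 95/1.019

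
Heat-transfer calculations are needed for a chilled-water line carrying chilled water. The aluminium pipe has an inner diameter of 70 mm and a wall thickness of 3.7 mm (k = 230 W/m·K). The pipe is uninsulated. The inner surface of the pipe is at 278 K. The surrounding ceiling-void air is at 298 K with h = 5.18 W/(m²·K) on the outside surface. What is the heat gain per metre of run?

q′ ≈ 25.2 W/m

Radial resistances (cylindrical: R_cond = ln(r_o/r_i)/(2πkL), R_conv = 1/(h·2πrL)):
R_aluminium pipe wall = ln(38.7/35)/(2π×230×1) = 6.954×10^-5 K/W
R_outer film = 1/(h_o·2πr_oL) = 1/(5.18×2π×0.0387×1) = 0.7939 K/W
R_total = 0.794 K/W
Q = ΔT/R_total = 20/0.794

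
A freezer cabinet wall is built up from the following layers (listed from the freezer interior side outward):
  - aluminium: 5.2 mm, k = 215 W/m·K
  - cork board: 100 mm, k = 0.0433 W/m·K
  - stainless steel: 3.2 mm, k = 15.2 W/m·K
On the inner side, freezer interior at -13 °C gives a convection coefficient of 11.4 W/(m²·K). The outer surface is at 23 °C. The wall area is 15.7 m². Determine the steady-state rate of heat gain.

Q ≈ 236 W

Thermal resistances in series:
R_inner film = 1/(h_i·A) = 1/(11.4×15.7) = 0.005587 K/W
R_aluminium = L/(kA) = 0.0052/(215×15.7) = 1.541×10^-6 K/W
R_cork board = L/(kA) = 0.1/(0.0433×15.7) = 0.1471 K/W
R_stainless steel = L/(kA) = 0.0032/(15.2×15.7) = 1.341×10^-5 K/W
R_total = 0.1527 K/W
Q = ΔT / R_total = 36 / 0.1527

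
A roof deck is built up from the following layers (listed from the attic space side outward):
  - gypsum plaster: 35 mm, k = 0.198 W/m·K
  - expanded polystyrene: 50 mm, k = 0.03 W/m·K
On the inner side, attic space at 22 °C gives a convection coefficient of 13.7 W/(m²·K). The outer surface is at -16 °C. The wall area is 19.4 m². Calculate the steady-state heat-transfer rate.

Model the wall as resistances in series:
R_inner film = 1/(h_i·A) = 1/(13.7×19.4) = 0.003763 K/W
R_gypsum plaster = L/(kA) = 0.035/(0.198×19.4) = 0.009112 K/W
R_expanded polystyrene = L/(kA) = 0.05/(0.03×19.4) = 0.08591 K/W
R_total = 0.09878 K/W
Q = ΔT / R_total = 38 / 0.09878

Q ≈ 385 W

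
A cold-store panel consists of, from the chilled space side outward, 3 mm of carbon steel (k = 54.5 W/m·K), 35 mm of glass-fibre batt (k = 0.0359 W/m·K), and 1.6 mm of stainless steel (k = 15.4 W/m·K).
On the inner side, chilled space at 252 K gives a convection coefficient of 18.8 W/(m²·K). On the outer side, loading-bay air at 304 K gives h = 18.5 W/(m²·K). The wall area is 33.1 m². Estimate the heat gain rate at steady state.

Q ≈ 1590 W

Using the resistance-network approach (series):
R_inner film = 1/(h_i·A) = 1/(18.8×33.1) = 0.001607 K/W
R_carbon steel = L/(kA) = 0.003/(54.5×33.1) = 1.663×10^-6 K/W
R_glass-fibre batt = L/(kA) = 0.035/(0.0359×33.1) = 0.02945 K/W
R_stainless steel = L/(kA) = 0.0016/(15.4×33.1) = 3.139×10^-6 K/W
R_outer film = 1/(h_o·A) = 1/(18.5×33.1) = 0.001633 K/W
R_total = 0.0327 K/W
Q = ΔT / R_total = 52 / 0.0327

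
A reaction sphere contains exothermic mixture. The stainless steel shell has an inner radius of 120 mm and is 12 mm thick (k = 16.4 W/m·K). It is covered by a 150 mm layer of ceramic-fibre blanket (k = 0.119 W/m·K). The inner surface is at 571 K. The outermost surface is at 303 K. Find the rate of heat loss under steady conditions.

Q ≈ 99.3 W

For a spherical shell R = (1/r₁ − 1/r₂)/(4πk); film R = 1/(h·4πr²). In series:
R_stainless steel shell = (1/0.12 − 1/0.132)/(4π×16.4) = 0.003676 K/W
R_ceramic-fibre blanket = (1/0.132 − 1/0.282)/(4π×0.119) = 2.695 K/W
R_total = 2.698 K/W
Q = ΔT/R_total = 268/2.698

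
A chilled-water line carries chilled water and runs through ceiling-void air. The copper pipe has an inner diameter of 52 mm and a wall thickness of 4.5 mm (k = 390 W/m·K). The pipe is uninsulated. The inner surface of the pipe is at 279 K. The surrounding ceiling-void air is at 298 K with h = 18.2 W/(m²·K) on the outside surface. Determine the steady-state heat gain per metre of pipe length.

q′ ≈ 66.3 W/m

Radial resistances (cylindrical: R_cond = ln(r_o/r_i)/(2πkL), R_conv = 1/(h·2πrL)):
R_copper pipe wall = ln(30.5/26)/(2π×390×1) = 6.514×10^-5 K/W
R_outer film = 1/(h_o·2πr_oL) = 1/(18.2×2π×0.0305×1) = 0.2867 K/W
R_total = 0.2868 K/W
Q = ΔT/R_total = 19/0.2868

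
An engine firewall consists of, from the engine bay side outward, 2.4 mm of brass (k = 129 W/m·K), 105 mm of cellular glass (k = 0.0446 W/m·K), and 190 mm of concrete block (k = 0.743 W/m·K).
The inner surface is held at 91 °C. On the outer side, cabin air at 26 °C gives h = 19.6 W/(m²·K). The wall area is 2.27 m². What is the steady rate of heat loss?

Thermal resistances in series:
R_brass = L/(kA) = 0.0024/(129×2.27) = 8.196×10^-6 K/W
R_cellular glass = L/(kA) = 0.105/(0.0446×2.27) = 1.037 K/W
R_concrete block = L/(kA) = 0.19/(0.743×2.27) = 0.1127 K/W
R_outer film = 1/(h_o·A) = 1/(19.6×2.27) = 0.02248 K/W
R_total = 1.172 K/W
Q = ΔT / R_total = 65 / 1.172

Q ≈ 55.4 W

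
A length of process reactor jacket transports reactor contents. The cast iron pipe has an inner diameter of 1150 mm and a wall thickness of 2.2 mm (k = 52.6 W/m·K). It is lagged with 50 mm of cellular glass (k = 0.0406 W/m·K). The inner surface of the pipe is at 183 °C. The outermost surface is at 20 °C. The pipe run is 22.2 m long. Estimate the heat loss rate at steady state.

Q ≈ 11100 W

Cylindrical conduction, so R = ln(r₂/r₁)/(2πkL) per layer, in series:
R_cast iron pipe wall = ln(577.2/575)/(2π×52.6×22.2) = 5.205×10^-7 K/W
R_cellular glass = ln(627.2/577.2)/(2π×0.0406×22.2) = 0.01467 K/W
R_total = 0.01467 K/W
Q = ΔT/R_total = 163/0.01467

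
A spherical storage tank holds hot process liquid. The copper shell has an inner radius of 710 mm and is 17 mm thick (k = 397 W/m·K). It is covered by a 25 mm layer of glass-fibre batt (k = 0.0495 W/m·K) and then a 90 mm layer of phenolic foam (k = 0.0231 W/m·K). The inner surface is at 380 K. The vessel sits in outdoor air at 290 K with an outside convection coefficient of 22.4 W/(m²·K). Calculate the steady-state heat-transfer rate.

Radial (spherical) resistances in series:
R_copper shell = (1/0.71 − 1/0.727)/(4π×397) = 6.602×10^-6 K/W
R_glass-fibre batt = (1/0.727 − 1/0.752)/(4π×0.0495) = 0.07351 K/W
R_phenolic foam = (1/0.752 − 1/0.842)/(4π×0.0231) = 0.4897 K/W
R_outer film = 1/(h·4πr_o²) = 1/(22.4×4π×0.842²) = 0.005011 K/W
R_total = 0.5682 K/W
Q = ΔT/R_total = 90/0.5682

Q ≈ 158 W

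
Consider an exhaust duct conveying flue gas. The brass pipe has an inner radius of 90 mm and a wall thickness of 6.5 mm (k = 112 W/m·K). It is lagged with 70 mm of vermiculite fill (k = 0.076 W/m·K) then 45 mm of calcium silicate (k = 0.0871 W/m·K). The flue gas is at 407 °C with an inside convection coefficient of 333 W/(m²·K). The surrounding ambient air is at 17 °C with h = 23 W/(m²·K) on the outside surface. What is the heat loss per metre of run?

q′ ≈ 241 W/m

Cylindrical conduction, so R = ln(r₂/r₁)/(2πkL) per layer, in series:
R_inner film = 1/(h_i·2πr₁L) = 1/(333×2π×0.09×1) = 0.00531 K/W
R_brass pipe wall = ln(96.5/90)/(2π×112×1) = 9.909×10^-5 K/W
R_vermiculite fill = ln(166.5/96.5)/(2π×0.076×1) = 1.142 K/W
R_calcium silicate = ln(211.5/166.5)/(2π×0.0871×1) = 0.4371 K/W
R_outer film = 1/(h_o·2πr_oL) = 1/(23×2π×0.2115×1) = 0.03272 K/W
R_total = 1.618 K/W
Q = ΔT/R_total = 390/1.618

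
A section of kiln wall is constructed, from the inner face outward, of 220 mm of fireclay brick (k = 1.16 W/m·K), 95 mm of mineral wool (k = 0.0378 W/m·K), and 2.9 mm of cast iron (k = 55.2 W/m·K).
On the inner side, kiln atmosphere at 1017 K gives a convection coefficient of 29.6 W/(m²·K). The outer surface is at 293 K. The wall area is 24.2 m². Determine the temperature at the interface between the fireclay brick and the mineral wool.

Using the resistance-network approach (series):
R_inner film = 1/(h_i·A) = 1/(29.6×24.2) = 0.001396 K/W
R_fireclay brick = L/(kA) = 0.22/(1.16×24.2) = 0.007837 K/W
R_mineral wool = L/(kA) = 0.095/(0.0378×24.2) = 0.1039 K/W
R_cast iron = L/(kA) = 0.0029/(55.2×24.2) = 2.171×10^-6 K/W
R_total = 0.1131 K/W;  Q = ΔT/R_total = 724/0.1131 = 6402 W
T_interface = T_inner − Q·ΣR(inner→interface) = 1017 − 6400×0.009233

T ≈ 958 K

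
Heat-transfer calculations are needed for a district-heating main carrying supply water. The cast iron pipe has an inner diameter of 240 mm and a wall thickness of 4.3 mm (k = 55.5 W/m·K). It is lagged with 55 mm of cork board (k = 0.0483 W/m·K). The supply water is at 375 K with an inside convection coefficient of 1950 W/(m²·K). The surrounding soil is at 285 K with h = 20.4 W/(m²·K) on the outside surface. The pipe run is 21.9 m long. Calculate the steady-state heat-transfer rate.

Treating each annulus and film as a series resistance:
R_inner film = 1/(h_i·2πr₁L) = 1/(1950×2π×0.12×21.9) = 3.106×10^-5 K/W
R_cast iron pipe wall = ln(124.3/120)/(2π×55.5×21.9) = 4.61×10^-6 K/W
R_cork board = ln(179.3/124.3)/(2π×0.0483×21.9) = 0.05512 K/W
R_outer film = 1/(h_o·2πr_oL) = 1/(20.4×2π×0.1793×21.9) = 0.001987 K/W
R_total = 0.05715 K/W
Q = ΔT/R_total = 90/0.05715

Q ≈ 1570 W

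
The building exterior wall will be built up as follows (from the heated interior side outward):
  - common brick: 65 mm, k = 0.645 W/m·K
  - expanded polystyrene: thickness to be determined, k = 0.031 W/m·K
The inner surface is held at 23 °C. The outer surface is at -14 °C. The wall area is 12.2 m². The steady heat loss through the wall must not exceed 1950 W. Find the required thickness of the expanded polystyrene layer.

L ≈ 4.05 mm

Using the resistance-network approach (series):
R_common brick = L/(kA) = 0.065/(0.645×12.2) = 0.00826 K/W
Sum of the known resistances R_other = 0.00826 K/W
Required total resistance R_tot = ΔT/Q_allow = 37/1950 = 0.01897 K/W
R_expanded polystyrene = R_tot − R_other = 0.01071 K/W
L = R·k·A = 0.01071×0.031×12.2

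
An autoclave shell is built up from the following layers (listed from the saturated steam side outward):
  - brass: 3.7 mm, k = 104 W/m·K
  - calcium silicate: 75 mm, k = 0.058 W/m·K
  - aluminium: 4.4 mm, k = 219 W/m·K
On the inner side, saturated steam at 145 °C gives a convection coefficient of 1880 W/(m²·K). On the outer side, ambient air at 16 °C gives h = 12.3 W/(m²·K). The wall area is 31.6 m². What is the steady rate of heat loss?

Using the resistance-network approach (series):
R_inner film = 1/(h_i·A) = 1/(1880×31.6) = 1.683×10^-5 K/W
R_brass = L/(kA) = 0.0037/(104×31.6) = 1.126×10^-6 K/W
R_calcium silicate = L/(kA) = 0.075/(0.058×31.6) = 0.04092 K/W
R_aluminium = L/(kA) = 0.0044/(219×31.6) = 6.358×10^-7 K/W
R_outer film = 1/(h_o·A) = 1/(12.3×31.6) = 0.002573 K/W
R_total = 0.04351 K/W
Q = ΔT / R_total = 129 / 0.04351

Q ≈ 2960 W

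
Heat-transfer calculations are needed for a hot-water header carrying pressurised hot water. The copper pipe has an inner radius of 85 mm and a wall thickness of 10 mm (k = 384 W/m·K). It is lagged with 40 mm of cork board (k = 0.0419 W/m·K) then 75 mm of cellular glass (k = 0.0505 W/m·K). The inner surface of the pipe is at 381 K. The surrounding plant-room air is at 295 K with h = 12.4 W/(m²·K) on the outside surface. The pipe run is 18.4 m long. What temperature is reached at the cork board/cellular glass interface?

T ≈ 340 K

Radial resistances (cylindrical: R_cond = ln(r_o/r_i)/(2πkL), R_conv = 1/(h·2πrL)):
R_copper pipe wall = ln(95/85)/(2π×384×18.4) = 2.505×10^-6 K/W
R_cork board = ln(135/95)/(2π×0.0419×18.4) = 0.07254 K/W
R_cellular glass = ln(210/135)/(2π×0.0505×18.4) = 0.07568 K/W
R_outer film = 1/(h_o·2πr_oL) = 1/(12.4×2π×0.21×18.4) = 0.003322 K/W
R_total = 0.1515 K/W
Q = ΔT/R_total = 86/0.1515
Q = 567 W
T_interface = T_inner − Q·ΣR(inner→interface) = 381 − 567×0.07254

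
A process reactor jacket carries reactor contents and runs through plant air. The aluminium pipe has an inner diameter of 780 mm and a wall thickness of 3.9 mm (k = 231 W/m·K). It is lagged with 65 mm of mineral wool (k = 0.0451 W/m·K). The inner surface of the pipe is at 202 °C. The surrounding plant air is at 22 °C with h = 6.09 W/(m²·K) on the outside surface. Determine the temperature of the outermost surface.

For a radial system each layer contributes R = ln(r_out/r_in)/(2πkL); films add R = 1/(hA).
R_aluminium pipe wall = ln(393.9/390)/(2π×231×1) = 6.856×10^-6 K/W
R_mineral wool = ln(458.9/393.9)/(2π×0.0451×1) = 0.539 K/W
R_outer film = 1/(h_o·2πr_oL) = 1/(6.09×2π×0.4589×1) = 0.05695 K/W
R_total = 0.5959 K/W
Q = ΔT/R_total = 180/0.5959
Q = 302 W/m
T_interface = T_inner − Q·ΣR(inner→interface) = 202 − 302×0.539

T ≈ 39.2 °C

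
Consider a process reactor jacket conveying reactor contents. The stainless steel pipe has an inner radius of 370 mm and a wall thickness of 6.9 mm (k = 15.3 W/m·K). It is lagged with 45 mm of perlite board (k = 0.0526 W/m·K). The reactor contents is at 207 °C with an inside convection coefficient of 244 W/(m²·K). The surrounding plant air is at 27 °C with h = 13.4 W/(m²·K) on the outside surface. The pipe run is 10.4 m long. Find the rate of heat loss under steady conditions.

Q ≈ 5040 W

Cylindrical conduction, so R = ln(r₂/r₁)/(2πkL) per layer, in series:
R_inner film = 1/(h_i·2πr₁L) = 1/(244×2π×0.37×10.4) = 1.695×10^-4 K/W
R_stainless steel pipe wall = ln(376.9/370)/(2π×15.3×10.4) = 1.848×10^-5 K/W
R_perlite board = ln(421.9/376.9)/(2π×0.0526×10.4) = 0.03281 K/W
R_outer film = 1/(h_o·2πr_oL) = 1/(13.4×2π×0.4219×10.4) = 0.002707 K/W
R_total = 0.03571 K/W
Q = ΔT/R_total = 180/0.03571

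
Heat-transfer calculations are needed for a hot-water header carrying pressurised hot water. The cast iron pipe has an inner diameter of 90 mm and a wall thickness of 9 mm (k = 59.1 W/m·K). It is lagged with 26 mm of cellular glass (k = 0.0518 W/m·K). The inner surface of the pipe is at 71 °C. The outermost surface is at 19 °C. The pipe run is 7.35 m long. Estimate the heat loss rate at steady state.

Q ≈ 316 W

Cylindrical conduction, so R = ln(r₂/r₁)/(2πkL) per layer, in series:
R_cast iron pipe wall = ln(54/45)/(2π×59.1×7.35) = 6.68×10^-5 K/W
R_cellular glass = ln(80/54)/(2π×0.0518×7.35) = 0.1643 K/W
R_total = 0.1644 K/W
Q = ΔT/R_total = 52/0.1644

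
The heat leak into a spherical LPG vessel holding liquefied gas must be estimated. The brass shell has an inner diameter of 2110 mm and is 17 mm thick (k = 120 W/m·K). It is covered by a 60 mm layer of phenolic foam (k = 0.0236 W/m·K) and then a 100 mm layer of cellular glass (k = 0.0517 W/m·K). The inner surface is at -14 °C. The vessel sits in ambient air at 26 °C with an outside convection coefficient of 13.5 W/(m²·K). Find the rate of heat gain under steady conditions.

Q ≈ 142 W

Spherical conduction: R = (1/r_in − 1/r_out)/(4πk) per layer; series-sum.
R_brass shell = (1/1.055 − 1/1.072)/(4π×120) = 9.968×10^-6 K/W
R_phenolic foam = (1/1.072 − 1/1.132)/(4π×0.0236) = 0.1667 K/W
R_cellular glass = (1/1.132 − 1/1.232)/(4π×0.0517) = 0.1104 K/W
R_outer film = 1/(h·4πr_o²) = 1/(13.5×4π×1.232²) = 0.003884 K/W
R_total = 0.281 K/W
Q = ΔT/R_total = 40/0.281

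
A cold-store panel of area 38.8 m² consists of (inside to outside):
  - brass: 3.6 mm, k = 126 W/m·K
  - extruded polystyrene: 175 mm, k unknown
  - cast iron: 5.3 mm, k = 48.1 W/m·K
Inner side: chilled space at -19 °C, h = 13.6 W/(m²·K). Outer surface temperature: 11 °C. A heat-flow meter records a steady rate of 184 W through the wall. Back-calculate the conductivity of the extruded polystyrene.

Series thermal resistances:
R_inner film = 1/(h_i·A) = 1/(13.6×38.8) = 0.001895 K/W
R_brass = L/(kA) = 0.0036/(126×38.8) = 7.364×10^-7 K/W
R_cast iron = L/(kA) = 0.0053/(48.1×38.8) = 2.84×10^-6 K/W
Sum of known resistances R_other = 0.001899 K/W
Total R = ΔT/Q = 30/184 = 0.163 K/W
R_extruded polystyrene = R_total − R_other = 0.1611 K/W
k = L/(R·A) = 0.175/(0.1611×38.8)

k ≈ 0.028 W/(m·K)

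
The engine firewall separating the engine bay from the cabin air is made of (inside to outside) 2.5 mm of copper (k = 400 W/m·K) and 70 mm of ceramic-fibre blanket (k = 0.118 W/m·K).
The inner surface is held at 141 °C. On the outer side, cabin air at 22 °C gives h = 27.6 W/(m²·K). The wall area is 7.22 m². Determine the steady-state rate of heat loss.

Q ≈ 1360 W

Series thermal resistances:
R_copper = L/(kA) = 0.0025/(400×7.22) = 8.657×10^-7 K/W
R_ceramic-fibre blanket = L/(kA) = 0.07/(0.118×7.22) = 0.08216 K/W
R_outer film = 1/(h_o·A) = 1/(27.6×7.22) = 0.005018 K/W
R_total = 0.08718 K/W
Q = ΔT / R_total = 119 / 0.08718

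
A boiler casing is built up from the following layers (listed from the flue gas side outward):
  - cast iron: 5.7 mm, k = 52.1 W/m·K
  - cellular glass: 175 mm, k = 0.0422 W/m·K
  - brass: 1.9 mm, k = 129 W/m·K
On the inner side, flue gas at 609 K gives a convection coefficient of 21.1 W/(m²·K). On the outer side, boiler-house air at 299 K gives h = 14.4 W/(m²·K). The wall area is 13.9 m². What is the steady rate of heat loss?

Q ≈ 1010 W

Thermal resistances in series:
R_inner film = 1/(h_i·A) = 1/(21.1×13.9) = 0.00341 K/W
R_cast iron = L/(kA) = 0.0057/(52.1×13.9) = 7.871×10^-6 K/W
R_cellular glass = L/(kA) = 0.175/(0.0422×13.9) = 0.2983 K/W
R_brass = L/(kA) = 0.0019/(129×13.9) = 1.06×10^-6 K/W
R_outer film = 1/(h_o·A) = 1/(14.4×13.9) = 0.004996 K/W
R_total = 0.3068 K/W
Q = ΔT / R_total = 310 / 0.3068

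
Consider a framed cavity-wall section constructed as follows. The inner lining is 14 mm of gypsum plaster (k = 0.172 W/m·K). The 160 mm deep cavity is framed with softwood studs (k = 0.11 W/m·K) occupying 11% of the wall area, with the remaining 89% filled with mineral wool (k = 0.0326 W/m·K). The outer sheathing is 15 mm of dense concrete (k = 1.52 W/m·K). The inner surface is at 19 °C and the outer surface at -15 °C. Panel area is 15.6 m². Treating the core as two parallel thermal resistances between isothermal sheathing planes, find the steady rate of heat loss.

Q ≈ 133 W

Sheathing layers in series; stud and cavity paths in parallel between them.
R_inner = 0.014/(0.172×15.6) = 0.005218 K/W
R_stud  = 0.16/(0.11×0.11×15.6) = 0.8476 K/W
R_cav   = 0.16/(0.0326×0.89×15.6) = 0.3535 K/W
1/R_core = 1/R_stud + 1/R_cav → R_core = 0.2495 K/W
R_outer = 0.015/(1.52×15.6) = 6.326×10^-4 K/W
R_total = 0.2553 K/W
Q = ΔT/R_total = 34/0.2553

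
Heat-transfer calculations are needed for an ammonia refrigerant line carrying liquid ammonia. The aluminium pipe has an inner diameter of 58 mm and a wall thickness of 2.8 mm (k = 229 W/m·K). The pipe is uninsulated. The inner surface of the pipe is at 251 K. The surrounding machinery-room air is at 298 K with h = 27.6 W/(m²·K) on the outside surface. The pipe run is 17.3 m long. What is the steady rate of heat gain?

Q ≈ 4480 W

For a radial system each layer contributes R = ln(r_out/r_in)/(2πkL); films add R = 1/(hA).
R_aluminium pipe wall = ln(31.8/29)/(2π×229×17.3) = 3.703×10^-6 K/W
R_outer film = 1/(h_o·2πr_oL) = 1/(27.6×2π×0.0318×17.3) = 0.01048 K/W
R_total = 0.01049 K/W
Q = ΔT/R_total = 47/0.01049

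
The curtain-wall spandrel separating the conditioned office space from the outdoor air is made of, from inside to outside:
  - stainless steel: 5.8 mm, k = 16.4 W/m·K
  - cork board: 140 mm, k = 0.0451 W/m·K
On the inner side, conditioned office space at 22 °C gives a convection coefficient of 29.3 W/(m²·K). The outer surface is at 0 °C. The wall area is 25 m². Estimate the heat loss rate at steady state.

Q ≈ 175 W

Model the wall as resistances in series:
R_inner film = 1/(h_i·A) = 1/(29.3×25) = 0.001365 K/W
R_stainless steel = L/(kA) = 0.0058/(16.4×25) = 1.415×10^-5 K/W
R_cork board = L/(kA) = 0.14/(0.0451×25) = 0.1242 K/W
R_total = 0.1255 K/W
Q = ΔT / R_total = 22 / 0.1255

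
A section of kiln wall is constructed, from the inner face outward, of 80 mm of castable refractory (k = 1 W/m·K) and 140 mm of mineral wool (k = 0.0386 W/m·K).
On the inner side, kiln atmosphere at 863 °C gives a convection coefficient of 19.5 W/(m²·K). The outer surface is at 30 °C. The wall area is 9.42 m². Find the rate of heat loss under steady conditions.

Q ≈ 2090 W

Treating each layer as a thermal resistance in series:
R_inner film = 1/(h_i·A) = 1/(19.5×9.42) = 0.005444 K/W
R_castable refractory = L/(kA) = 0.08/(1×9.42) = 0.008493 K/W
R_mineral wool = L/(kA) = 0.14/(0.0386×9.42) = 0.385 K/W
R_total = 0.399 K/W
Q = ΔT / R_total = 833 / 0.399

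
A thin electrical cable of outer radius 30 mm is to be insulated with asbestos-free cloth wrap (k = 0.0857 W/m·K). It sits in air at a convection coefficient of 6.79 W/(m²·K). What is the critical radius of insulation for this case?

For a cylinder r_cr = k/h = 0.0857/6.79
r_cr = 12.6 mm; since the bare radius (30 mm) is above r_cr, any added insulation will reduce heat loss.

r_cr ≈ 12.6 mm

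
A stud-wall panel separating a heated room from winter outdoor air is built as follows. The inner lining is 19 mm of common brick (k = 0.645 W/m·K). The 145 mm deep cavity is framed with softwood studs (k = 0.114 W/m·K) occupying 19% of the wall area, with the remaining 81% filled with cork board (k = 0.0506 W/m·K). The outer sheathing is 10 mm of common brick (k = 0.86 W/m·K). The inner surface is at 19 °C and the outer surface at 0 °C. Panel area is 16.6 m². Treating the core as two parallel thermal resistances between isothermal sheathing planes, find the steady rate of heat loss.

Q ≈ 134 W

Sheathing layers in series; stud and cavity paths in parallel between them.
R_inner = 0.019/(0.645×16.6) = 0.001775 K/W
R_stud  = 0.145/(0.114×0.19×16.6) = 0.4033 K/W
R_cav   = 0.145/(0.0506×0.81×16.6) = 0.2131 K/W
1/R_core = 1/R_stud + 1/R_cav → R_core = 0.1394 K/W
R_outer = 0.01/(0.86×16.6) = 7.005×10^-4 K/W
R_total = 0.1419 K/W
Q = ΔT/R_total = 19/0.1419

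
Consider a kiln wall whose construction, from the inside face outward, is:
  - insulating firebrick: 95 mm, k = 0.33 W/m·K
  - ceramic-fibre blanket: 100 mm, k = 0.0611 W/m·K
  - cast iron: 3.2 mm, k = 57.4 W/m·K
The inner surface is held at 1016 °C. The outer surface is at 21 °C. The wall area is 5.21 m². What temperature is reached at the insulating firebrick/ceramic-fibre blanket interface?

T ≈ 867 °C

Treating each layer as a thermal resistance in series:
R_insulating firebrick = L/(kA) = 0.095/(0.33×5.21) = 0.05526 K/W
R_ceramic-fibre blanket = L/(kA) = 0.1/(0.0611×5.21) = 0.3141 K/W
R_cast iron = L/(kA) = 0.0032/(57.4×5.21) = 1.07×10^-5 K/W
R_total = 0.3694 K/W;  Q = ΔT/R_total = 995/0.3694 = 2694 W
T_interface = T_inner − Q·ΣR(inner→interface) = 1016 − 2690×0.05526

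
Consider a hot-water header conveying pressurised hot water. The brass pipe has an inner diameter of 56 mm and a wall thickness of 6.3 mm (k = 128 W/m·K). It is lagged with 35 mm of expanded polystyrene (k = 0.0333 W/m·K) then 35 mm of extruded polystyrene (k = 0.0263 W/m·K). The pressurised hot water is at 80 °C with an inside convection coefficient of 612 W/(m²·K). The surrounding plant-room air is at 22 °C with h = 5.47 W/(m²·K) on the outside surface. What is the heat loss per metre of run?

Per-layer cylindrical resistances, series-summed:
R_inner film = 1/(h_i·2πr₁L) = 1/(612×2π×0.028×1) = 0.009288 K/W
R_brass pipe wall = ln(34.3/28)/(2π×128×1) = 2.523×10^-4 K/W
R_expanded polystyrene = ln(69.3/34.3)/(2π×0.0333×1) = 3.361 K/W
R_extruded polystyrene = ln(104.3/69.3)/(2π×0.0263×1) = 2.474 K/W
R_outer film = 1/(h_o·2πr_oL) = 1/(5.47×2π×0.1043×1) = 0.279 K/W
R_total = 6.124 K/W
Q = ΔT/R_total = 58/6.124

q′ ≈ 9.47 W/m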